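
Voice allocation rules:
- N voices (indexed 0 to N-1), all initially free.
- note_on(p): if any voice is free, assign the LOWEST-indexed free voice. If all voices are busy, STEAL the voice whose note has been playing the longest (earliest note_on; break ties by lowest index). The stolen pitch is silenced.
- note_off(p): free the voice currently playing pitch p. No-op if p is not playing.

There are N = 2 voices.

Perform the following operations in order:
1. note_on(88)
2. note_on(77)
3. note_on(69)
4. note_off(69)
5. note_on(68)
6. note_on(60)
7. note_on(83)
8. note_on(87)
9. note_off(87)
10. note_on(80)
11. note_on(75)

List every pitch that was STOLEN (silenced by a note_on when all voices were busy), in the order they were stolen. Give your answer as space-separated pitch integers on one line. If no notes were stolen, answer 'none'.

Op 1: note_on(88): voice 0 is free -> assigned | voices=[88 -]
Op 2: note_on(77): voice 1 is free -> assigned | voices=[88 77]
Op 3: note_on(69): all voices busy, STEAL voice 0 (pitch 88, oldest) -> assign | voices=[69 77]
Op 4: note_off(69): free voice 0 | voices=[- 77]
Op 5: note_on(68): voice 0 is free -> assigned | voices=[68 77]
Op 6: note_on(60): all voices busy, STEAL voice 1 (pitch 77, oldest) -> assign | voices=[68 60]
Op 7: note_on(83): all voices busy, STEAL voice 0 (pitch 68, oldest) -> assign | voices=[83 60]
Op 8: note_on(87): all voices busy, STEAL voice 1 (pitch 60, oldest) -> assign | voices=[83 87]
Op 9: note_off(87): free voice 1 | voices=[83 -]
Op 10: note_on(80): voice 1 is free -> assigned | voices=[83 80]
Op 11: note_on(75): all voices busy, STEAL voice 0 (pitch 83, oldest) -> assign | voices=[75 80]

Answer: 88 77 68 60 83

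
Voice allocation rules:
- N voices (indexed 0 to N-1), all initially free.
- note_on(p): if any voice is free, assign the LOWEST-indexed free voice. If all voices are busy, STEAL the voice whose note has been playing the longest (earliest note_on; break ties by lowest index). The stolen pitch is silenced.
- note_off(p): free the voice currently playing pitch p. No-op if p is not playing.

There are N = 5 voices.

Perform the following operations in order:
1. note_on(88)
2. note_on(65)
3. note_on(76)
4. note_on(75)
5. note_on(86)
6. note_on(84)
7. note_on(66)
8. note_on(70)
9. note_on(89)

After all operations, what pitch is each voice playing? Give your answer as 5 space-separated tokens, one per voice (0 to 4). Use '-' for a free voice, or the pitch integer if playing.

Answer: 84 66 70 89 86

Derivation:
Op 1: note_on(88): voice 0 is free -> assigned | voices=[88 - - - -]
Op 2: note_on(65): voice 1 is free -> assigned | voices=[88 65 - - -]
Op 3: note_on(76): voice 2 is free -> assigned | voices=[88 65 76 - -]
Op 4: note_on(75): voice 3 is free -> assigned | voices=[88 65 76 75 -]
Op 5: note_on(86): voice 4 is free -> assigned | voices=[88 65 76 75 86]
Op 6: note_on(84): all voices busy, STEAL voice 0 (pitch 88, oldest) -> assign | voices=[84 65 76 75 86]
Op 7: note_on(66): all voices busy, STEAL voice 1 (pitch 65, oldest) -> assign | voices=[84 66 76 75 86]
Op 8: note_on(70): all voices busy, STEAL voice 2 (pitch 76, oldest) -> assign | voices=[84 66 70 75 86]
Op 9: note_on(89): all voices busy, STEAL voice 3 (pitch 75, oldest) -> assign | voices=[84 66 70 89 86]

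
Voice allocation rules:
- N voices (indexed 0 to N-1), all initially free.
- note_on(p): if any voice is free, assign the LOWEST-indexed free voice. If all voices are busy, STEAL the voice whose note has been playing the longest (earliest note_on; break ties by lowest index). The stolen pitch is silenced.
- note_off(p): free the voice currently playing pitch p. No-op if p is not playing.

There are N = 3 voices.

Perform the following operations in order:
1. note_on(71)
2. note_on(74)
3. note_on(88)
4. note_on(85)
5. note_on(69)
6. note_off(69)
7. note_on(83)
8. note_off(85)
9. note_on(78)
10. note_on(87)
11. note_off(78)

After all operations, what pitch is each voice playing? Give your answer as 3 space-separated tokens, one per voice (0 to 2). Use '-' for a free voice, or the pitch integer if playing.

Op 1: note_on(71): voice 0 is free -> assigned | voices=[71 - -]
Op 2: note_on(74): voice 1 is free -> assigned | voices=[71 74 -]
Op 3: note_on(88): voice 2 is free -> assigned | voices=[71 74 88]
Op 4: note_on(85): all voices busy, STEAL voice 0 (pitch 71, oldest) -> assign | voices=[85 74 88]
Op 5: note_on(69): all voices busy, STEAL voice 1 (pitch 74, oldest) -> assign | voices=[85 69 88]
Op 6: note_off(69): free voice 1 | voices=[85 - 88]
Op 7: note_on(83): voice 1 is free -> assigned | voices=[85 83 88]
Op 8: note_off(85): free voice 0 | voices=[- 83 88]
Op 9: note_on(78): voice 0 is free -> assigned | voices=[78 83 88]
Op 10: note_on(87): all voices busy, STEAL voice 2 (pitch 88, oldest) -> assign | voices=[78 83 87]
Op 11: note_off(78): free voice 0 | voices=[- 83 87]

Answer: - 83 87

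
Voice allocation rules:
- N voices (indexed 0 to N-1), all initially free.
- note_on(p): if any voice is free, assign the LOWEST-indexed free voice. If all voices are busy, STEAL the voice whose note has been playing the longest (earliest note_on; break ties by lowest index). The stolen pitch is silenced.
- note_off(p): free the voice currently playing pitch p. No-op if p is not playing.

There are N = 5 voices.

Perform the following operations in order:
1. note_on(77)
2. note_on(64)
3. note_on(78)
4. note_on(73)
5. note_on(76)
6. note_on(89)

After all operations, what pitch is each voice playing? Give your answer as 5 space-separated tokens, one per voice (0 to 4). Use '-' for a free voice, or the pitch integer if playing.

Op 1: note_on(77): voice 0 is free -> assigned | voices=[77 - - - -]
Op 2: note_on(64): voice 1 is free -> assigned | voices=[77 64 - - -]
Op 3: note_on(78): voice 2 is free -> assigned | voices=[77 64 78 - -]
Op 4: note_on(73): voice 3 is free -> assigned | voices=[77 64 78 73 -]
Op 5: note_on(76): voice 4 is free -> assigned | voices=[77 64 78 73 76]
Op 6: note_on(89): all voices busy, STEAL voice 0 (pitch 77, oldest) -> assign | voices=[89 64 78 73 76]

Answer: 89 64 78 73 76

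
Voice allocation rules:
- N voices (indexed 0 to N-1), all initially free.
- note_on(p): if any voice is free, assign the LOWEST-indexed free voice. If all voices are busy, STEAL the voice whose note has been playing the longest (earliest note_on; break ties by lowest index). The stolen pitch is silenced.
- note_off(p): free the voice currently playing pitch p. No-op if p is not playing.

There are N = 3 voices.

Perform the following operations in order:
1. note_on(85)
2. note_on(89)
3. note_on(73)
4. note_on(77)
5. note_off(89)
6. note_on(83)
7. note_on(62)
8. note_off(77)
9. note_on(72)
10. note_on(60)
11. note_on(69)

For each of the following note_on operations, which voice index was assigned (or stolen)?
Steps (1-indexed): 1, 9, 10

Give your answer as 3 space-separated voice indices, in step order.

Op 1: note_on(85): voice 0 is free -> assigned | voices=[85 - -]
Op 2: note_on(89): voice 1 is free -> assigned | voices=[85 89 -]
Op 3: note_on(73): voice 2 is free -> assigned | voices=[85 89 73]
Op 4: note_on(77): all voices busy, STEAL voice 0 (pitch 85, oldest) -> assign | voices=[77 89 73]
Op 5: note_off(89): free voice 1 | voices=[77 - 73]
Op 6: note_on(83): voice 1 is free -> assigned | voices=[77 83 73]
Op 7: note_on(62): all voices busy, STEAL voice 2 (pitch 73, oldest) -> assign | voices=[77 83 62]
Op 8: note_off(77): free voice 0 | voices=[- 83 62]
Op 9: note_on(72): voice 0 is free -> assigned | voices=[72 83 62]
Op 10: note_on(60): all voices busy, STEAL voice 1 (pitch 83, oldest) -> assign | voices=[72 60 62]
Op 11: note_on(69): all voices busy, STEAL voice 2 (pitch 62, oldest) -> assign | voices=[72 60 69]

Answer: 0 0 1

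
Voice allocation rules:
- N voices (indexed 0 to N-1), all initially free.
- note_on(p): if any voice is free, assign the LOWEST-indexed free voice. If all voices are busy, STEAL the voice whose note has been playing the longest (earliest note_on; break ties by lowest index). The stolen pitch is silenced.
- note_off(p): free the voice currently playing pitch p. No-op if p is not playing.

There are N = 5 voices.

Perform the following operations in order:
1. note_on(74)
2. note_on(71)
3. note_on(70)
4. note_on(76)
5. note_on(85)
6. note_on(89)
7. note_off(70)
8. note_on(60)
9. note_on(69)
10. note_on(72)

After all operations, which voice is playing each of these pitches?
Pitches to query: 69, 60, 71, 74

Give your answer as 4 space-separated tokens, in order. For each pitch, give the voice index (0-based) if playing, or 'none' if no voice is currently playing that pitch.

Answer: 1 2 none none

Derivation:
Op 1: note_on(74): voice 0 is free -> assigned | voices=[74 - - - -]
Op 2: note_on(71): voice 1 is free -> assigned | voices=[74 71 - - -]
Op 3: note_on(70): voice 2 is free -> assigned | voices=[74 71 70 - -]
Op 4: note_on(76): voice 3 is free -> assigned | voices=[74 71 70 76 -]
Op 5: note_on(85): voice 4 is free -> assigned | voices=[74 71 70 76 85]
Op 6: note_on(89): all voices busy, STEAL voice 0 (pitch 74, oldest) -> assign | voices=[89 71 70 76 85]
Op 7: note_off(70): free voice 2 | voices=[89 71 - 76 85]
Op 8: note_on(60): voice 2 is free -> assigned | voices=[89 71 60 76 85]
Op 9: note_on(69): all voices busy, STEAL voice 1 (pitch 71, oldest) -> assign | voices=[89 69 60 76 85]
Op 10: note_on(72): all voices busy, STEAL voice 3 (pitch 76, oldest) -> assign | voices=[89 69 60 72 85]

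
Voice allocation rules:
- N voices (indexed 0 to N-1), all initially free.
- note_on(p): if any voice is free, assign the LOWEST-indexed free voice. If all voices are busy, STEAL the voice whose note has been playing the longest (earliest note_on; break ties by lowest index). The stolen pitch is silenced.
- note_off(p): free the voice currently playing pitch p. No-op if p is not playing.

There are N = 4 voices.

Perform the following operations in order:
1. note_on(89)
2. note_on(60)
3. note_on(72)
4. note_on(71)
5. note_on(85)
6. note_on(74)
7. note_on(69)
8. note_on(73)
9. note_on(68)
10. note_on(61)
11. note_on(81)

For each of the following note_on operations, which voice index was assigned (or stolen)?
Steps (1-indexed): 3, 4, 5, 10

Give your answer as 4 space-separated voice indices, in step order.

Op 1: note_on(89): voice 0 is free -> assigned | voices=[89 - - -]
Op 2: note_on(60): voice 1 is free -> assigned | voices=[89 60 - -]
Op 3: note_on(72): voice 2 is free -> assigned | voices=[89 60 72 -]
Op 4: note_on(71): voice 3 is free -> assigned | voices=[89 60 72 71]
Op 5: note_on(85): all voices busy, STEAL voice 0 (pitch 89, oldest) -> assign | voices=[85 60 72 71]
Op 6: note_on(74): all voices busy, STEAL voice 1 (pitch 60, oldest) -> assign | voices=[85 74 72 71]
Op 7: note_on(69): all voices busy, STEAL voice 2 (pitch 72, oldest) -> assign | voices=[85 74 69 71]
Op 8: note_on(73): all voices busy, STEAL voice 3 (pitch 71, oldest) -> assign | voices=[85 74 69 73]
Op 9: note_on(68): all voices busy, STEAL voice 0 (pitch 85, oldest) -> assign | voices=[68 74 69 73]
Op 10: note_on(61): all voices busy, STEAL voice 1 (pitch 74, oldest) -> assign | voices=[68 61 69 73]
Op 11: note_on(81): all voices busy, STEAL voice 2 (pitch 69, oldest) -> assign | voices=[68 61 81 73]

Answer: 2 3 0 1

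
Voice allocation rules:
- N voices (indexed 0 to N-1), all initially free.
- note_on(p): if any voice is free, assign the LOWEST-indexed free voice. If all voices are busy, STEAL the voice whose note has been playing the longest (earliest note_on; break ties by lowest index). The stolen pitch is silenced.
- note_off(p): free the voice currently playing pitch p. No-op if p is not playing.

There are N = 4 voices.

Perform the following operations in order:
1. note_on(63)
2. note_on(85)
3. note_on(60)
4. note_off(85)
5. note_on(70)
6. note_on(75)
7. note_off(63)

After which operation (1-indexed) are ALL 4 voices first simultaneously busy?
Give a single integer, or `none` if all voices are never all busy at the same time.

Op 1: note_on(63): voice 0 is free -> assigned | voices=[63 - - -]
Op 2: note_on(85): voice 1 is free -> assigned | voices=[63 85 - -]
Op 3: note_on(60): voice 2 is free -> assigned | voices=[63 85 60 -]
Op 4: note_off(85): free voice 1 | voices=[63 - 60 -]
Op 5: note_on(70): voice 1 is free -> assigned | voices=[63 70 60 -]
Op 6: note_on(75): voice 3 is free -> assigned | voices=[63 70 60 75]
Op 7: note_off(63): free voice 0 | voices=[- 70 60 75]

Answer: 6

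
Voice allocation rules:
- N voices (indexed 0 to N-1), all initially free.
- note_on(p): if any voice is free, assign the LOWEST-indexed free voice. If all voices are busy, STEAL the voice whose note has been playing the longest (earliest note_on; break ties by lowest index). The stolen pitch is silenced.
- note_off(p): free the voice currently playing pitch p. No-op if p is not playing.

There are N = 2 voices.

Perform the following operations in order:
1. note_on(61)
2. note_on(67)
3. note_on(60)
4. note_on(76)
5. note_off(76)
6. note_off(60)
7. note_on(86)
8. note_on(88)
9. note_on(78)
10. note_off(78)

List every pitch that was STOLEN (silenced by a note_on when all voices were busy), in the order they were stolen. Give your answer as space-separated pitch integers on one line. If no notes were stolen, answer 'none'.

Op 1: note_on(61): voice 0 is free -> assigned | voices=[61 -]
Op 2: note_on(67): voice 1 is free -> assigned | voices=[61 67]
Op 3: note_on(60): all voices busy, STEAL voice 0 (pitch 61, oldest) -> assign | voices=[60 67]
Op 4: note_on(76): all voices busy, STEAL voice 1 (pitch 67, oldest) -> assign | voices=[60 76]
Op 5: note_off(76): free voice 1 | voices=[60 -]
Op 6: note_off(60): free voice 0 | voices=[- -]
Op 7: note_on(86): voice 0 is free -> assigned | voices=[86 -]
Op 8: note_on(88): voice 1 is free -> assigned | voices=[86 88]
Op 9: note_on(78): all voices busy, STEAL voice 0 (pitch 86, oldest) -> assign | voices=[78 88]
Op 10: note_off(78): free voice 0 | voices=[- 88]

Answer: 61 67 86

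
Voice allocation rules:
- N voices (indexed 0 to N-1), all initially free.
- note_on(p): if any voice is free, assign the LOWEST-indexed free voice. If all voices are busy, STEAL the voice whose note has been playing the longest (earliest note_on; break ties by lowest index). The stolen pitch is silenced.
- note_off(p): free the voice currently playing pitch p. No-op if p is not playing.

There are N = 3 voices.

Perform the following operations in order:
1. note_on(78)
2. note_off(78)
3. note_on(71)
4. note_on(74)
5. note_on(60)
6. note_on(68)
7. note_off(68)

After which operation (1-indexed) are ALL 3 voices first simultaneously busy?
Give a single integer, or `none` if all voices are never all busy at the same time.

Op 1: note_on(78): voice 0 is free -> assigned | voices=[78 - -]
Op 2: note_off(78): free voice 0 | voices=[- - -]
Op 3: note_on(71): voice 0 is free -> assigned | voices=[71 - -]
Op 4: note_on(74): voice 1 is free -> assigned | voices=[71 74 -]
Op 5: note_on(60): voice 2 is free -> assigned | voices=[71 74 60]
Op 6: note_on(68): all voices busy, STEAL voice 0 (pitch 71, oldest) -> assign | voices=[68 74 60]
Op 7: note_off(68): free voice 0 | voices=[- 74 60]

Answer: 5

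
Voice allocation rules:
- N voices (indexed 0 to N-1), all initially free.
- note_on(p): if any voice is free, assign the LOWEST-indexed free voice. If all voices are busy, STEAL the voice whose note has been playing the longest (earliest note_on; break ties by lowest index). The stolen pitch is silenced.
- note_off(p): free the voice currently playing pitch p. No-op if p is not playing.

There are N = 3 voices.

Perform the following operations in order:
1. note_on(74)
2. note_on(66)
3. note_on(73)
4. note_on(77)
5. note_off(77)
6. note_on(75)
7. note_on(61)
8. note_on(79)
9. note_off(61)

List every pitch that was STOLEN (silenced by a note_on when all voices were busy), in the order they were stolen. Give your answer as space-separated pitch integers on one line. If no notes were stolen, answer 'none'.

Op 1: note_on(74): voice 0 is free -> assigned | voices=[74 - -]
Op 2: note_on(66): voice 1 is free -> assigned | voices=[74 66 -]
Op 3: note_on(73): voice 2 is free -> assigned | voices=[74 66 73]
Op 4: note_on(77): all voices busy, STEAL voice 0 (pitch 74, oldest) -> assign | voices=[77 66 73]
Op 5: note_off(77): free voice 0 | voices=[- 66 73]
Op 6: note_on(75): voice 0 is free -> assigned | voices=[75 66 73]
Op 7: note_on(61): all voices busy, STEAL voice 1 (pitch 66, oldest) -> assign | voices=[75 61 73]
Op 8: note_on(79): all voices busy, STEAL voice 2 (pitch 73, oldest) -> assign | voices=[75 61 79]
Op 9: note_off(61): free voice 1 | voices=[75 - 79]

Answer: 74 66 73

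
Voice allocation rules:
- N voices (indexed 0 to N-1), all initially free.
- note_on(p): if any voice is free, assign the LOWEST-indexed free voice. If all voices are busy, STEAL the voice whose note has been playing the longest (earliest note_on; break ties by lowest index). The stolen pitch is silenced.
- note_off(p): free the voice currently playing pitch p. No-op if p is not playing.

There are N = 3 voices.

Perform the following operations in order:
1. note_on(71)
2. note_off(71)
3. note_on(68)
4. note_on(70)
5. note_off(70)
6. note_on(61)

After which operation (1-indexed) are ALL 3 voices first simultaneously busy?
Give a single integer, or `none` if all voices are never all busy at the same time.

Answer: none

Derivation:
Op 1: note_on(71): voice 0 is free -> assigned | voices=[71 - -]
Op 2: note_off(71): free voice 0 | voices=[- - -]
Op 3: note_on(68): voice 0 is free -> assigned | voices=[68 - -]
Op 4: note_on(70): voice 1 is free -> assigned | voices=[68 70 -]
Op 5: note_off(70): free voice 1 | voices=[68 - -]
Op 6: note_on(61): voice 1 is free -> assigned | voices=[68 61 -]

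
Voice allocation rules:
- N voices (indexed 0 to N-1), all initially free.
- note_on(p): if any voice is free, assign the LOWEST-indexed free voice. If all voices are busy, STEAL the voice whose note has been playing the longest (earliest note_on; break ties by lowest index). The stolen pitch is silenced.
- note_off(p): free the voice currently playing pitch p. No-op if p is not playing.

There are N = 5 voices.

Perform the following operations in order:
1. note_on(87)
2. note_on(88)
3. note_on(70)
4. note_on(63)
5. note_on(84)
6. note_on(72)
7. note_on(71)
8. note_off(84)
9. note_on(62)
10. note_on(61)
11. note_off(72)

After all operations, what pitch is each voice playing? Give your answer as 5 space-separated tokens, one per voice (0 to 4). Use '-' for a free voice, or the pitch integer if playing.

Answer: - 71 61 63 62

Derivation:
Op 1: note_on(87): voice 0 is free -> assigned | voices=[87 - - - -]
Op 2: note_on(88): voice 1 is free -> assigned | voices=[87 88 - - -]
Op 3: note_on(70): voice 2 is free -> assigned | voices=[87 88 70 - -]
Op 4: note_on(63): voice 3 is free -> assigned | voices=[87 88 70 63 -]
Op 5: note_on(84): voice 4 is free -> assigned | voices=[87 88 70 63 84]
Op 6: note_on(72): all voices busy, STEAL voice 0 (pitch 87, oldest) -> assign | voices=[72 88 70 63 84]
Op 7: note_on(71): all voices busy, STEAL voice 1 (pitch 88, oldest) -> assign | voices=[72 71 70 63 84]
Op 8: note_off(84): free voice 4 | voices=[72 71 70 63 -]
Op 9: note_on(62): voice 4 is free -> assigned | voices=[72 71 70 63 62]
Op 10: note_on(61): all voices busy, STEAL voice 2 (pitch 70, oldest) -> assign | voices=[72 71 61 63 62]
Op 11: note_off(72): free voice 0 | voices=[- 71 61 63 62]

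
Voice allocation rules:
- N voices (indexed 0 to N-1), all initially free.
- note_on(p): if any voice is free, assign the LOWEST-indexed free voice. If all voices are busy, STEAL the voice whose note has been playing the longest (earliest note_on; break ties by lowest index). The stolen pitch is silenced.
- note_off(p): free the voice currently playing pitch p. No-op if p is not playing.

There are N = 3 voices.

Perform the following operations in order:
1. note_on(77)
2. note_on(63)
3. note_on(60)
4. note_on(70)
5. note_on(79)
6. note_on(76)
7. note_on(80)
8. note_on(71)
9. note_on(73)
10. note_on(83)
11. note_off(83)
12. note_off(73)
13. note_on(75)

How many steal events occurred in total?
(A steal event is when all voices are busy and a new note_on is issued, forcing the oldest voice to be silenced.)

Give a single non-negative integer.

Answer: 7

Derivation:
Op 1: note_on(77): voice 0 is free -> assigned | voices=[77 - -]
Op 2: note_on(63): voice 1 is free -> assigned | voices=[77 63 -]
Op 3: note_on(60): voice 2 is free -> assigned | voices=[77 63 60]
Op 4: note_on(70): all voices busy, STEAL voice 0 (pitch 77, oldest) -> assign | voices=[70 63 60]
Op 5: note_on(79): all voices busy, STEAL voice 1 (pitch 63, oldest) -> assign | voices=[70 79 60]
Op 6: note_on(76): all voices busy, STEAL voice 2 (pitch 60, oldest) -> assign | voices=[70 79 76]
Op 7: note_on(80): all voices busy, STEAL voice 0 (pitch 70, oldest) -> assign | voices=[80 79 76]
Op 8: note_on(71): all voices busy, STEAL voice 1 (pitch 79, oldest) -> assign | voices=[80 71 76]
Op 9: note_on(73): all voices busy, STEAL voice 2 (pitch 76, oldest) -> assign | voices=[80 71 73]
Op 10: note_on(83): all voices busy, STEAL voice 0 (pitch 80, oldest) -> assign | voices=[83 71 73]
Op 11: note_off(83): free voice 0 | voices=[- 71 73]
Op 12: note_off(73): free voice 2 | voices=[- 71 -]
Op 13: note_on(75): voice 0 is free -> assigned | voices=[75 71 -]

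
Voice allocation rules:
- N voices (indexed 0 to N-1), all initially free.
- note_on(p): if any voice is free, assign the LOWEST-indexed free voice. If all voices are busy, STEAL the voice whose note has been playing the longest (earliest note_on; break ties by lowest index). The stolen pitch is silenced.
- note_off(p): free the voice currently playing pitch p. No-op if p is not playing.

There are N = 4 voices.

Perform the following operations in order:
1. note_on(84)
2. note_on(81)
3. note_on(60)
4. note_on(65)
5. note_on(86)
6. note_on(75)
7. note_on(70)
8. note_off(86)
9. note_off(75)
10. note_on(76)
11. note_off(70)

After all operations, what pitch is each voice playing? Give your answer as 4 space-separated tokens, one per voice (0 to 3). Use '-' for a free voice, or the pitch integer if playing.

Op 1: note_on(84): voice 0 is free -> assigned | voices=[84 - - -]
Op 2: note_on(81): voice 1 is free -> assigned | voices=[84 81 - -]
Op 3: note_on(60): voice 2 is free -> assigned | voices=[84 81 60 -]
Op 4: note_on(65): voice 3 is free -> assigned | voices=[84 81 60 65]
Op 5: note_on(86): all voices busy, STEAL voice 0 (pitch 84, oldest) -> assign | voices=[86 81 60 65]
Op 6: note_on(75): all voices busy, STEAL voice 1 (pitch 81, oldest) -> assign | voices=[86 75 60 65]
Op 7: note_on(70): all voices busy, STEAL voice 2 (pitch 60, oldest) -> assign | voices=[86 75 70 65]
Op 8: note_off(86): free voice 0 | voices=[- 75 70 65]
Op 9: note_off(75): free voice 1 | voices=[- - 70 65]
Op 10: note_on(76): voice 0 is free -> assigned | voices=[76 - 70 65]
Op 11: note_off(70): free voice 2 | voices=[76 - - 65]

Answer: 76 - - 65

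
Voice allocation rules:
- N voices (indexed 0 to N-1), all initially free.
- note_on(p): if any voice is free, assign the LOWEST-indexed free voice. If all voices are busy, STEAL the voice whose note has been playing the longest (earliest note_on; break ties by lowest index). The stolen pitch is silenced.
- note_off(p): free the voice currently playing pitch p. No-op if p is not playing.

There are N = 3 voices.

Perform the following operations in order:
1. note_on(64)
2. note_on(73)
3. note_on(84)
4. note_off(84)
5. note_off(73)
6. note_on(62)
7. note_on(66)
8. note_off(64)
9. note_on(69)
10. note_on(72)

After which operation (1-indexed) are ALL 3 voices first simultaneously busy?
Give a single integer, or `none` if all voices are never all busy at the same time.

Answer: 3

Derivation:
Op 1: note_on(64): voice 0 is free -> assigned | voices=[64 - -]
Op 2: note_on(73): voice 1 is free -> assigned | voices=[64 73 -]
Op 3: note_on(84): voice 2 is free -> assigned | voices=[64 73 84]
Op 4: note_off(84): free voice 2 | voices=[64 73 -]
Op 5: note_off(73): free voice 1 | voices=[64 - -]
Op 6: note_on(62): voice 1 is free -> assigned | voices=[64 62 -]
Op 7: note_on(66): voice 2 is free -> assigned | voices=[64 62 66]
Op 8: note_off(64): free voice 0 | voices=[- 62 66]
Op 9: note_on(69): voice 0 is free -> assigned | voices=[69 62 66]
Op 10: note_on(72): all voices busy, STEAL voice 1 (pitch 62, oldest) -> assign | voices=[69 72 66]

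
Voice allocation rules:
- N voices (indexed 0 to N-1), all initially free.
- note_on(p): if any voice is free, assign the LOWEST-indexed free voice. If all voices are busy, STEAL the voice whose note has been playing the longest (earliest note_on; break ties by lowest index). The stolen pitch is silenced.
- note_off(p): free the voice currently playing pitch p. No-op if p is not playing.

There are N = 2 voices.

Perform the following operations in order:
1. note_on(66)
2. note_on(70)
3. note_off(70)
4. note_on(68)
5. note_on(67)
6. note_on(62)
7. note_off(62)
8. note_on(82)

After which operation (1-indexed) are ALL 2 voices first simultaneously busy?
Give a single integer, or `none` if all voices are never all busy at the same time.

Answer: 2

Derivation:
Op 1: note_on(66): voice 0 is free -> assigned | voices=[66 -]
Op 2: note_on(70): voice 1 is free -> assigned | voices=[66 70]
Op 3: note_off(70): free voice 1 | voices=[66 -]
Op 4: note_on(68): voice 1 is free -> assigned | voices=[66 68]
Op 5: note_on(67): all voices busy, STEAL voice 0 (pitch 66, oldest) -> assign | voices=[67 68]
Op 6: note_on(62): all voices busy, STEAL voice 1 (pitch 68, oldest) -> assign | voices=[67 62]
Op 7: note_off(62): free voice 1 | voices=[67 -]
Op 8: note_on(82): voice 1 is free -> assigned | voices=[67 82]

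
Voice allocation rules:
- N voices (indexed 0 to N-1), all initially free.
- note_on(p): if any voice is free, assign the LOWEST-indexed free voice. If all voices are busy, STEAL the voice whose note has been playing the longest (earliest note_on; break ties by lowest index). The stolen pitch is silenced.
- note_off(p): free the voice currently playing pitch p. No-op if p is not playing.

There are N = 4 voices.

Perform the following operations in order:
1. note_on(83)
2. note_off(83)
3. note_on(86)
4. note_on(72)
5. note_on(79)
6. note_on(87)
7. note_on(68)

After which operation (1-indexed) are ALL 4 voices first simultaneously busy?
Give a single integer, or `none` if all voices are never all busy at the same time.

Op 1: note_on(83): voice 0 is free -> assigned | voices=[83 - - -]
Op 2: note_off(83): free voice 0 | voices=[- - - -]
Op 3: note_on(86): voice 0 is free -> assigned | voices=[86 - - -]
Op 4: note_on(72): voice 1 is free -> assigned | voices=[86 72 - -]
Op 5: note_on(79): voice 2 is free -> assigned | voices=[86 72 79 -]
Op 6: note_on(87): voice 3 is free -> assigned | voices=[86 72 79 87]
Op 7: note_on(68): all voices busy, STEAL voice 0 (pitch 86, oldest) -> assign | voices=[68 72 79 87]

Answer: 6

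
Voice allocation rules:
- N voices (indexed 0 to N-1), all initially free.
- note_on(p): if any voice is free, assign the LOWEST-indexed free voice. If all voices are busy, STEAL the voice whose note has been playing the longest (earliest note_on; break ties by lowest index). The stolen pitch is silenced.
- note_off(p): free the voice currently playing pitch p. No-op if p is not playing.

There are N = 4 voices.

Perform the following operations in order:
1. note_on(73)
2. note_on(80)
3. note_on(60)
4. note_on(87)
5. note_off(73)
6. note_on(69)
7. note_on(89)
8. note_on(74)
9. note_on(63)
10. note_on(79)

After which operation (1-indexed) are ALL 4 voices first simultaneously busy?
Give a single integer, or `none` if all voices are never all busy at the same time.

Op 1: note_on(73): voice 0 is free -> assigned | voices=[73 - - -]
Op 2: note_on(80): voice 1 is free -> assigned | voices=[73 80 - -]
Op 3: note_on(60): voice 2 is free -> assigned | voices=[73 80 60 -]
Op 4: note_on(87): voice 3 is free -> assigned | voices=[73 80 60 87]
Op 5: note_off(73): free voice 0 | voices=[- 80 60 87]
Op 6: note_on(69): voice 0 is free -> assigned | voices=[69 80 60 87]
Op 7: note_on(89): all voices busy, STEAL voice 1 (pitch 80, oldest) -> assign | voices=[69 89 60 87]
Op 8: note_on(74): all voices busy, STEAL voice 2 (pitch 60, oldest) -> assign | voices=[69 89 74 87]
Op 9: note_on(63): all voices busy, STEAL voice 3 (pitch 87, oldest) -> assign | voices=[69 89 74 63]
Op 10: note_on(79): all voices busy, STEAL voice 0 (pitch 69, oldest) -> assign | voices=[79 89 74 63]

Answer: 4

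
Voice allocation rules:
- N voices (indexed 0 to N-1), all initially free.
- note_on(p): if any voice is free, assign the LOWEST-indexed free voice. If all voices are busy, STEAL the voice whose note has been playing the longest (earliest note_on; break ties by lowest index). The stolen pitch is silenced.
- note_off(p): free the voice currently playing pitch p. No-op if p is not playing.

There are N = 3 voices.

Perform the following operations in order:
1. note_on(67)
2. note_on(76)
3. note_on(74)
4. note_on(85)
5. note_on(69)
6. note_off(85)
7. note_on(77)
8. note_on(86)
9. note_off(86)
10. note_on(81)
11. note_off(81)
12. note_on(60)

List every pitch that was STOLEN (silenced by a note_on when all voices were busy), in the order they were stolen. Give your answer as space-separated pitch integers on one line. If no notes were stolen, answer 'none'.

Answer: 67 76 74

Derivation:
Op 1: note_on(67): voice 0 is free -> assigned | voices=[67 - -]
Op 2: note_on(76): voice 1 is free -> assigned | voices=[67 76 -]
Op 3: note_on(74): voice 2 is free -> assigned | voices=[67 76 74]
Op 4: note_on(85): all voices busy, STEAL voice 0 (pitch 67, oldest) -> assign | voices=[85 76 74]
Op 5: note_on(69): all voices busy, STEAL voice 1 (pitch 76, oldest) -> assign | voices=[85 69 74]
Op 6: note_off(85): free voice 0 | voices=[- 69 74]
Op 7: note_on(77): voice 0 is free -> assigned | voices=[77 69 74]
Op 8: note_on(86): all voices busy, STEAL voice 2 (pitch 74, oldest) -> assign | voices=[77 69 86]
Op 9: note_off(86): free voice 2 | voices=[77 69 -]
Op 10: note_on(81): voice 2 is free -> assigned | voices=[77 69 81]
Op 11: note_off(81): free voice 2 | voices=[77 69 -]
Op 12: note_on(60): voice 2 is free -> assigned | voices=[77 69 60]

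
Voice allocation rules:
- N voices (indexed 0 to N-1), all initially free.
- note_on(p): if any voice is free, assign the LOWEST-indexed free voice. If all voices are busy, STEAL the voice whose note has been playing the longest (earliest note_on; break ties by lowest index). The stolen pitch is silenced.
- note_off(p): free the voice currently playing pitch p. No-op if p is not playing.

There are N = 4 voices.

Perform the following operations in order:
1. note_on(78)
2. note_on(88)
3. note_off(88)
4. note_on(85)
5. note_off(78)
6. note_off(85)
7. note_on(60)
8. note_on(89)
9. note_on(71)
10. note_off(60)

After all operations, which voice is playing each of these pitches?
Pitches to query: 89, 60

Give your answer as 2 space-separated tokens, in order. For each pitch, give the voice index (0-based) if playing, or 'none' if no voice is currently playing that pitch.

Op 1: note_on(78): voice 0 is free -> assigned | voices=[78 - - -]
Op 2: note_on(88): voice 1 is free -> assigned | voices=[78 88 - -]
Op 3: note_off(88): free voice 1 | voices=[78 - - -]
Op 4: note_on(85): voice 1 is free -> assigned | voices=[78 85 - -]
Op 5: note_off(78): free voice 0 | voices=[- 85 - -]
Op 6: note_off(85): free voice 1 | voices=[- - - -]
Op 7: note_on(60): voice 0 is free -> assigned | voices=[60 - - -]
Op 8: note_on(89): voice 1 is free -> assigned | voices=[60 89 - -]
Op 9: note_on(71): voice 2 is free -> assigned | voices=[60 89 71 -]
Op 10: note_off(60): free voice 0 | voices=[- 89 71 -]

Answer: 1 none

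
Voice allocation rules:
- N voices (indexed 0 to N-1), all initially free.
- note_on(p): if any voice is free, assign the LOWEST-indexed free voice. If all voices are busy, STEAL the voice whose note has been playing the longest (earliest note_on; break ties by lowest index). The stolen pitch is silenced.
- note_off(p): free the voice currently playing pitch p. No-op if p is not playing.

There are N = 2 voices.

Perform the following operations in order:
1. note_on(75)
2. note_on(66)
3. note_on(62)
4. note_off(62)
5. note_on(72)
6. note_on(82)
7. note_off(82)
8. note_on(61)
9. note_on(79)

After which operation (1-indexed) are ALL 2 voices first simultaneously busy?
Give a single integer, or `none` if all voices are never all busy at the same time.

Op 1: note_on(75): voice 0 is free -> assigned | voices=[75 -]
Op 2: note_on(66): voice 1 is free -> assigned | voices=[75 66]
Op 3: note_on(62): all voices busy, STEAL voice 0 (pitch 75, oldest) -> assign | voices=[62 66]
Op 4: note_off(62): free voice 0 | voices=[- 66]
Op 5: note_on(72): voice 0 is free -> assigned | voices=[72 66]
Op 6: note_on(82): all voices busy, STEAL voice 1 (pitch 66, oldest) -> assign | voices=[72 82]
Op 7: note_off(82): free voice 1 | voices=[72 -]
Op 8: note_on(61): voice 1 is free -> assigned | voices=[72 61]
Op 9: note_on(79): all voices busy, STEAL voice 0 (pitch 72, oldest) -> assign | voices=[79 61]

Answer: 2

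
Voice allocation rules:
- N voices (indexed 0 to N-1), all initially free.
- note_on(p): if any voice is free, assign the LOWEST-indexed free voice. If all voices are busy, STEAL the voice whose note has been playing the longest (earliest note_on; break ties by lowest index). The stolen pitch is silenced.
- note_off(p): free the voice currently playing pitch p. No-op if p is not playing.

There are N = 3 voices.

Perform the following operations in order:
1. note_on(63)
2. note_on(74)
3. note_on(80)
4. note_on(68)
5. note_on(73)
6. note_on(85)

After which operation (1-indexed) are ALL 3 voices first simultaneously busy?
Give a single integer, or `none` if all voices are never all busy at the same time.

Op 1: note_on(63): voice 0 is free -> assigned | voices=[63 - -]
Op 2: note_on(74): voice 1 is free -> assigned | voices=[63 74 -]
Op 3: note_on(80): voice 2 is free -> assigned | voices=[63 74 80]
Op 4: note_on(68): all voices busy, STEAL voice 0 (pitch 63, oldest) -> assign | voices=[68 74 80]
Op 5: note_on(73): all voices busy, STEAL voice 1 (pitch 74, oldest) -> assign | voices=[68 73 80]
Op 6: note_on(85): all voices busy, STEAL voice 2 (pitch 80, oldest) -> assign | voices=[68 73 85]

Answer: 3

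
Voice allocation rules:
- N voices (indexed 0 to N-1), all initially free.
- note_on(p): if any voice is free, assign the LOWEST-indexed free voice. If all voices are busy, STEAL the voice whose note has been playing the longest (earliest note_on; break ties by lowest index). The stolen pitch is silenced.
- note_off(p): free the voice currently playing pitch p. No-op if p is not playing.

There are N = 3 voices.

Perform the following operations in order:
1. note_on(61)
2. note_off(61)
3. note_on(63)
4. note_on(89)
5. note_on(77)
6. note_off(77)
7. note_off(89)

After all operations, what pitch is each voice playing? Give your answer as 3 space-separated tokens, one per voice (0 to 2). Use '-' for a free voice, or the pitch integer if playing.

Op 1: note_on(61): voice 0 is free -> assigned | voices=[61 - -]
Op 2: note_off(61): free voice 0 | voices=[- - -]
Op 3: note_on(63): voice 0 is free -> assigned | voices=[63 - -]
Op 4: note_on(89): voice 1 is free -> assigned | voices=[63 89 -]
Op 5: note_on(77): voice 2 is free -> assigned | voices=[63 89 77]
Op 6: note_off(77): free voice 2 | voices=[63 89 -]
Op 7: note_off(89): free voice 1 | voices=[63 - -]

Answer: 63 - -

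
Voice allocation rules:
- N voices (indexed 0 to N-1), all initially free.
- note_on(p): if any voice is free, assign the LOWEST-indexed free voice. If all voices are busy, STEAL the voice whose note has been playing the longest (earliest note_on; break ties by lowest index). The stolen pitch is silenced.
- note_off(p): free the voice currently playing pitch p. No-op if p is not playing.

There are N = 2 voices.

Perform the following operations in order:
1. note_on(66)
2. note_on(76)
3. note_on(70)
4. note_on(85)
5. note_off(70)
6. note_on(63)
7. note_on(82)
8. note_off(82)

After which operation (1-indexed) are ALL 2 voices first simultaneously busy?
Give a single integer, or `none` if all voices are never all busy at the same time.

Answer: 2

Derivation:
Op 1: note_on(66): voice 0 is free -> assigned | voices=[66 -]
Op 2: note_on(76): voice 1 is free -> assigned | voices=[66 76]
Op 3: note_on(70): all voices busy, STEAL voice 0 (pitch 66, oldest) -> assign | voices=[70 76]
Op 4: note_on(85): all voices busy, STEAL voice 1 (pitch 76, oldest) -> assign | voices=[70 85]
Op 5: note_off(70): free voice 0 | voices=[- 85]
Op 6: note_on(63): voice 0 is free -> assigned | voices=[63 85]
Op 7: note_on(82): all voices busy, STEAL voice 1 (pitch 85, oldest) -> assign | voices=[63 82]
Op 8: note_off(82): free voice 1 | voices=[63 -]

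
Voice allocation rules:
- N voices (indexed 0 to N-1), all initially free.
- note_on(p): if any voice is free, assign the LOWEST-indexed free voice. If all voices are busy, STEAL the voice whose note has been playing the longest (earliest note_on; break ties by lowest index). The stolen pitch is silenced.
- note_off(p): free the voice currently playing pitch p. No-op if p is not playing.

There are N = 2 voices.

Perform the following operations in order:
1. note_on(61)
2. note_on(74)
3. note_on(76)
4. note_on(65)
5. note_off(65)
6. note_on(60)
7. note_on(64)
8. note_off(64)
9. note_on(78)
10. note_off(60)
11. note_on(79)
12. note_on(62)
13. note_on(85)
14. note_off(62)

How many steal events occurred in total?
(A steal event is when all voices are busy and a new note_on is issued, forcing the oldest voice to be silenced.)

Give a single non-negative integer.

Op 1: note_on(61): voice 0 is free -> assigned | voices=[61 -]
Op 2: note_on(74): voice 1 is free -> assigned | voices=[61 74]
Op 3: note_on(76): all voices busy, STEAL voice 0 (pitch 61, oldest) -> assign | voices=[76 74]
Op 4: note_on(65): all voices busy, STEAL voice 1 (pitch 74, oldest) -> assign | voices=[76 65]
Op 5: note_off(65): free voice 1 | voices=[76 -]
Op 6: note_on(60): voice 1 is free -> assigned | voices=[76 60]
Op 7: note_on(64): all voices busy, STEAL voice 0 (pitch 76, oldest) -> assign | voices=[64 60]
Op 8: note_off(64): free voice 0 | voices=[- 60]
Op 9: note_on(78): voice 0 is free -> assigned | voices=[78 60]
Op 10: note_off(60): free voice 1 | voices=[78 -]
Op 11: note_on(79): voice 1 is free -> assigned | voices=[78 79]
Op 12: note_on(62): all voices busy, STEAL voice 0 (pitch 78, oldest) -> assign | voices=[62 79]
Op 13: note_on(85): all voices busy, STEAL voice 1 (pitch 79, oldest) -> assign | voices=[62 85]
Op 14: note_off(62): free voice 0 | voices=[- 85]

Answer: 5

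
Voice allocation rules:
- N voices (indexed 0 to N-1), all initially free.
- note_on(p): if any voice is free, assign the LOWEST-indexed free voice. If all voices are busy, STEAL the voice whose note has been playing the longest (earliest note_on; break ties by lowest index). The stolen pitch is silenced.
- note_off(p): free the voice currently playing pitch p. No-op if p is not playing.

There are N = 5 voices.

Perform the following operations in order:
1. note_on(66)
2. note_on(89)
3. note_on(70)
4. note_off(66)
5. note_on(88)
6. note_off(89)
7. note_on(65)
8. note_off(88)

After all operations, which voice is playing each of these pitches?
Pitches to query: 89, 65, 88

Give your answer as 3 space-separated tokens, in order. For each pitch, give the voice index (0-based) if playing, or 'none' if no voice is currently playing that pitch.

Op 1: note_on(66): voice 0 is free -> assigned | voices=[66 - - - -]
Op 2: note_on(89): voice 1 is free -> assigned | voices=[66 89 - - -]
Op 3: note_on(70): voice 2 is free -> assigned | voices=[66 89 70 - -]
Op 4: note_off(66): free voice 0 | voices=[- 89 70 - -]
Op 5: note_on(88): voice 0 is free -> assigned | voices=[88 89 70 - -]
Op 6: note_off(89): free voice 1 | voices=[88 - 70 - -]
Op 7: note_on(65): voice 1 is free -> assigned | voices=[88 65 70 - -]
Op 8: note_off(88): free voice 0 | voices=[- 65 70 - -]

Answer: none 1 none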